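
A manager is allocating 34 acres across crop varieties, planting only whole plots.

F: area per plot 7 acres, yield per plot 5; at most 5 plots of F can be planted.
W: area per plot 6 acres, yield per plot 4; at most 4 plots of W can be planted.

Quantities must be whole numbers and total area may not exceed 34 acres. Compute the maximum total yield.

24

This is a bounded integer knapsack.
Take 4×F and 1×W: area 34 ≤ 34, yield 4·5 + 1·4 = 24.
No other integer combination yields more.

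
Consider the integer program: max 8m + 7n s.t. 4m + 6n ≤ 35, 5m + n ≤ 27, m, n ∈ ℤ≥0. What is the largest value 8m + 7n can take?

54

(m,n)=(5,2): 4·5+6·2=32≤35, 5·5+1·2=27≤27, objective 54.
(m,n)=(4,3): 4·4+6·3=34≤35, 5·4+1·3=23≤27, objective 53.
(m,n)=(5,1): 4·5+6·1=26≤35, 5·5+1·1=26≤27, objective 47.
(m,n)=(4,2): 4·4+6·2=28≤35, 5·4+1·2=22≤27, objective 46.
The best lattice point is (5,2), giving 54.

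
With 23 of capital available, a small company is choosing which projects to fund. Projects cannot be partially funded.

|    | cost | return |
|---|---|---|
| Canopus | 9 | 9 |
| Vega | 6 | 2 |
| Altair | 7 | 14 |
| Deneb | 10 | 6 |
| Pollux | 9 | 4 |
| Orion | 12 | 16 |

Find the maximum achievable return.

Canopus + Vega + Altair: cost 9 + 6 + 7 = 22 ≤ 23, return 9 + 2 + 14 = 25.
Canopus + Orion: cost 9 + 12 = 21 ≤ 23, return 9 + 16 = 25.
Altair + Orion: cost 7 + 12 = 19 ≤ 23, return 14 + 16 = 30.
Best is Altair and Orion with total return 30.

30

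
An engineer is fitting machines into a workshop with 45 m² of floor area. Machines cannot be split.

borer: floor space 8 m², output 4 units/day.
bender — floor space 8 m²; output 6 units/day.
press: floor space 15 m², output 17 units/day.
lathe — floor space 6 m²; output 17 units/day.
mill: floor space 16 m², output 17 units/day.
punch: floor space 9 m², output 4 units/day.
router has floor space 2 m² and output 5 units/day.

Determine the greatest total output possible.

This is an integer program with binary decision variables.
bender + press + lathe + mill: floor space 8 + 15 + 6 + 16 = 45 ≤ 45, output 6 + 17 + 17 + 17 = 57.
press + lathe + mill + router: floor space 15 + 6 + 16 + 2 = 39 ≤ 45, output 17 + 17 + 17 + 5 = 56.
borer + press + lathe + mill: floor space 8 + 15 + 6 + 16 = 45 ≤ 45, output 4 + 17 + 17 + 17 = 55.
Best is bender, press, lathe, and mill with total output 57.

57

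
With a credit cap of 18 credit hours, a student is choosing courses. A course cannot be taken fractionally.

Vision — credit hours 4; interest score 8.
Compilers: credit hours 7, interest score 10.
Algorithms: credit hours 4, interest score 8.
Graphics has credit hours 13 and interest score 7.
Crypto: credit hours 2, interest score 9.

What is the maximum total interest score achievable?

Allowing fractional choices, the relaxed optimum would be about 35.5, but courses are indivisible.
Vision + Compilers + Crypto: credit hours 4 + 7 + 2 = 13 ≤ 18, interest score 8 + 10 + 9 = 27.
Compilers + Algorithms + Crypto: credit hours 7 + 4 + 2 = 13 ≤ 18, interest score 10 + 8 + 9 = 27.
Vision + Compilers + Algorithms + Crypto: credit hours 4 + 7 + 4 + 2 = 17 ≤ 18, interest score 8 + 10 + 8 + 9 = 35.
Best is Vision, Compilers, Algorithms, and Crypto with total interest score 35.

35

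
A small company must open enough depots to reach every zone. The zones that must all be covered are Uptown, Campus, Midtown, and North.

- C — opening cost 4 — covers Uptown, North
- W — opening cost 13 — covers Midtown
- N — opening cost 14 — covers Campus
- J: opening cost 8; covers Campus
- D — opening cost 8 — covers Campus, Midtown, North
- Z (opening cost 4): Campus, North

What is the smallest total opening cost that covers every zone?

12

Choose C and D: together they cover Uptown, Campus, Midtown, North — every zone.
Total opening cost: 4 + 8 = 12.
No cover costs less than 12.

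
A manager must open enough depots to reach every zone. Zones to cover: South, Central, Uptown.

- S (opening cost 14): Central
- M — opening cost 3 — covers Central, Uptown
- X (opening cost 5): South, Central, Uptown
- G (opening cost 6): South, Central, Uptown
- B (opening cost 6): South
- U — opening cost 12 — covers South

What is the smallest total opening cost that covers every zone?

X alone covers South, Central, Uptown — every zone.
Total opening cost: 5.

5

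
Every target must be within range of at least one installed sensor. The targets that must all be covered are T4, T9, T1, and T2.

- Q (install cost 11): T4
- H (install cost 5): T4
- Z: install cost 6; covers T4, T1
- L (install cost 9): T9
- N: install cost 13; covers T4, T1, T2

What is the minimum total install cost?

22

This is an integer covering problem.
The greedy cost-per-new-target heuristic would pick Z, L, and N for 28, but a cheaper cover exists.
Choose L and N: together they cover T4, T9, T1, T2 — every target.
Total install cost: 9 + 13 = 22.
No cover costs less than 22.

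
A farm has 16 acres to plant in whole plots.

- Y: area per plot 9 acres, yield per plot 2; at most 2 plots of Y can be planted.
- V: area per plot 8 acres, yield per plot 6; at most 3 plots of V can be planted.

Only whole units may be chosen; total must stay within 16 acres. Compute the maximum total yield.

V has the best ratio (6/8); taking only V gives at most 2×6 = 12 (stopped by the area limit).
Optimal: 2×V: area 16 ≤ 16, yield 2·6 = 12.

12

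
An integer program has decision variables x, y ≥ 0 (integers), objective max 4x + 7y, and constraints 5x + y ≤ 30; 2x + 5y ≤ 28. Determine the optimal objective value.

44

The continuous relaxation peaks at (5.3, 3.48) with value 45.57; rounding to a feasible lattice point costs some objective.
(x,y)=(4,4) is feasible, giving 44.
(x,y)=(5,3) is feasible, giving 41.
(x,y)=(3,4) is feasible, giving 40.
No feasible integer point exceeds 44.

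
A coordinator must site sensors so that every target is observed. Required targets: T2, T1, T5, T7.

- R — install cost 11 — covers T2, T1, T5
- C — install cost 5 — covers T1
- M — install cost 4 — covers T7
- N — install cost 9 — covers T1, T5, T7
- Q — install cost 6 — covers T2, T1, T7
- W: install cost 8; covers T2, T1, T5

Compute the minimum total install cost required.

The greedy cost-per-new-target heuristic would pick Q and W for 14, but a cheaper cover exists.
Choose M and W: together they cover T2, T1, T5, T7 — every target.
Total install cost: 4 + 8 = 12.
No cover costs less than 12.

12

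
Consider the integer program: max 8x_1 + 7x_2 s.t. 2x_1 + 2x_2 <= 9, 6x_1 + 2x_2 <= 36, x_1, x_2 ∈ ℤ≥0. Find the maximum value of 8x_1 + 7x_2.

32

The continuous relaxation peaks at (4.5, 0) with value 36.00; rounding to a feasible lattice point costs some objective.
(x_1,x_2)=(4,0): 2·4+2·0=8≤9, 6·4+2·0=24≤36, objective 32.
(x_1,x_2)=(3,1): 2·3+2·1=8≤9, 6·3+2·1=20≤36, objective 31.
The best lattice point is (4,0), giving 32.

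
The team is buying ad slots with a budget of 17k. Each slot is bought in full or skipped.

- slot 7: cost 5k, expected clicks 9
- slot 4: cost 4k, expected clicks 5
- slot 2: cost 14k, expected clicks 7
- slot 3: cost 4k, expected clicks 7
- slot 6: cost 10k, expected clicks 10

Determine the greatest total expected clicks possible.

21

Allowing fractional choices, the relaxed optimum would be about 25.0, but ad slots are indivisible.
slot 3 + slot 6: cost 4 + 10 = 14 ≤ 17, expected clicks 7 + 10 = 17.
slot 7 + slot 4 + slot 3: cost 5 + 4 + 4 = 13 ≤ 17, expected clicks 9 + 5 + 7 = 21.
slot 7 + slot 6: cost 5 + 10 = 15 ≤ 17, expected clicks 9 + 10 = 19.
Best is slot 7, slot 4, and slot 3 with total expected clicks 21.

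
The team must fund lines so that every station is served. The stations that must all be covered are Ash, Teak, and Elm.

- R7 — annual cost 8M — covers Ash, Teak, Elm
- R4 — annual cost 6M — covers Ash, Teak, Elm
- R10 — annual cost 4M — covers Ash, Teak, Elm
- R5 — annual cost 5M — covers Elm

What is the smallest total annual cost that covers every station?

4

R10 alone covers Ash, Teak, Elm — every station.
Total annual cost: 4.
No cover costs less than 4.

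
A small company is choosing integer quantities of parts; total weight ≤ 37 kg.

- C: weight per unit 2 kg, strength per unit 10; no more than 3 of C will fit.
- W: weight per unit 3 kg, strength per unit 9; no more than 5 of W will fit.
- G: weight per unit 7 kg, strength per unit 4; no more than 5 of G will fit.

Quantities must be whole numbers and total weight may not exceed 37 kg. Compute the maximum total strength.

83

3×C, 5×W, and 2×G: weight 35 ≤ 37, strength 3·10 + 5·9 + 2·4 = 83.
3×C, 5×W, and 1×G: weight 28 ≤ 37, strength 3·10 + 5·9 + 1·4 = 79.
Best is 83.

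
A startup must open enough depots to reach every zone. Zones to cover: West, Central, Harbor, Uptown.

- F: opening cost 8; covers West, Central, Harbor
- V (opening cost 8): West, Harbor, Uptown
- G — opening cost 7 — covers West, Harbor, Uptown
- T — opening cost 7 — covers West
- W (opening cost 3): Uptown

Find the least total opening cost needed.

11

The greedy cost-per-new-zone heuristic would pick G and F for 15, but a cheaper cover exists.
Choose F and W: together they cover West, Central, Harbor, Uptown — every zone.
Total opening cost: 8 + 3 = 11.
No cover costs less than 11.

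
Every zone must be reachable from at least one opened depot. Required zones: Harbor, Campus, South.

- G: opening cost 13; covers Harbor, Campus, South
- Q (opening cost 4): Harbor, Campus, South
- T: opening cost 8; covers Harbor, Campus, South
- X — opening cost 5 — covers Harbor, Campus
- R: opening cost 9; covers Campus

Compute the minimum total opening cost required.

4

Q alone covers Harbor, Campus, South — every zone.
Total opening cost: 4.
No cover costs less than 4.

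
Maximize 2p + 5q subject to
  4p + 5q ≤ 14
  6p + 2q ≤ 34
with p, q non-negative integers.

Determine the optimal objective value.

12

The continuous relaxation peaks at (0, 2.8) with value 14.00; rounding to a feasible lattice point costs some objective.
(p,q)=(1,2) is feasible, giving 12.
(p,q)=(0,2) is feasible, giving 10.
(p,q)=(2,1) is feasible, giving 9.
Maximum is 12 at (p,q)=(1,2).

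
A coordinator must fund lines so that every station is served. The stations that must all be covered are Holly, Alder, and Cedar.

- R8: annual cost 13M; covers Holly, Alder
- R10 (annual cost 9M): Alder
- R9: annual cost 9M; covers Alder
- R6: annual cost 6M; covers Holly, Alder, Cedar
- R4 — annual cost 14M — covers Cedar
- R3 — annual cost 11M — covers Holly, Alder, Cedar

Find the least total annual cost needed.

R6 alone covers Holly, Alder, Cedar — every station.
Total annual cost: 6.
No cover costs less than 6.

6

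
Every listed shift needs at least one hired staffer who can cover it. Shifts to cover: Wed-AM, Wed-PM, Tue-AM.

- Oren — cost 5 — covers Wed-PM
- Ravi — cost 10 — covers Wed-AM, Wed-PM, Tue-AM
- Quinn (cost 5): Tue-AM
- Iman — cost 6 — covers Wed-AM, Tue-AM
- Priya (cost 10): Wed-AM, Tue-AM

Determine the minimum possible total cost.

This is an integer covering problem.
The greedy cost-per-new-shift heuristic would pick Iman and Oren for 11, but a cheaper cover exists.
Ravi alone covers Wed-AM, Wed-PM, Tue-AM — every shift.
Total cost: 10.
No cover costs less than 10.

10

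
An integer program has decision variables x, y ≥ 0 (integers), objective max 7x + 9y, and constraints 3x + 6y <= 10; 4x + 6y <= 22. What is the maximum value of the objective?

21

(x,y)=(3,0): 3·3+6·0=9≤10, 4·3+6·0=12≤22, objective 21.
(x,y)=(2,0): 3·2+6·0=6≤10, 4·2+6·0=8≤22, objective 14.
No feasible integer point exceeds 21.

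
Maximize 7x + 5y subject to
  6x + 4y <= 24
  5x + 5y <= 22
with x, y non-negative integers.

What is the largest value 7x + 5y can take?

28

The continuous relaxation peaks at (3.2, 1.2) with value 28.40; rounding to a feasible lattice point costs some objective.
(x,y)=(4,0) is feasible, giving 28.
(x,y)=(3,1) is feasible, giving 26.
No feasible integer point exceeds 28.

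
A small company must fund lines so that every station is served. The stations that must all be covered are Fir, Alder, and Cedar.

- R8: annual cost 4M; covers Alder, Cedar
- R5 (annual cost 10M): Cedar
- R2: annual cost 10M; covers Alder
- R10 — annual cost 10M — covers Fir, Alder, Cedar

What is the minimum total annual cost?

The greedy cost-per-new-station heuristic would pick R8 and R10 for 14, but a cheaper cover exists.
R10 alone covers Fir, Alder, Cedar — every station.
Total annual cost: 10.
No cover costs less than 10.

10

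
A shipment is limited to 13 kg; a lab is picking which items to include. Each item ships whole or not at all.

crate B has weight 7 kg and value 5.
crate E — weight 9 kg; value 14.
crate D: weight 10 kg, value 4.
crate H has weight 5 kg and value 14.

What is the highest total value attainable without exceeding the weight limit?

19

Take crate B and crate H: weight 7 + 5 = 12 ≤ 13, value 5 + 14 = 19.
No other feasible combination does better.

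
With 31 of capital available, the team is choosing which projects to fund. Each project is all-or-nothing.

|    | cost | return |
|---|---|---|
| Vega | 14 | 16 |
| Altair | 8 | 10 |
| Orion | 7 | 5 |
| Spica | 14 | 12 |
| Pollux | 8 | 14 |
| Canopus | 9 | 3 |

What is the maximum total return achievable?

40

Treat it as a binary knapsack problem.
Vega + Altair + Pollux: cost 14 + 8 + 8 = 30 ≤ 31, return 16 + 10 + 14 = 40.
Altair + Spica + Pollux: cost 8 + 14 + 8 = 30 ≤ 31, return 10 + 12 + 14 = 36.
Best is Vega, Altair, and Pollux with total return 40.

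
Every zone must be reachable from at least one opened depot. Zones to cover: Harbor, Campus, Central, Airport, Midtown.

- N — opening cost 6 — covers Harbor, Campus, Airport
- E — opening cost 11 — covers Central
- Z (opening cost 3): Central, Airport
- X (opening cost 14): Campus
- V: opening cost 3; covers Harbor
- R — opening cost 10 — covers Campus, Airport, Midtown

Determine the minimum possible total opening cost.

16

Choose Z, V, and R: together they cover Harbor, Campus, Central, Airport, Midtown — every zone.
Total opening cost: 3 + 3 + 10 = 16.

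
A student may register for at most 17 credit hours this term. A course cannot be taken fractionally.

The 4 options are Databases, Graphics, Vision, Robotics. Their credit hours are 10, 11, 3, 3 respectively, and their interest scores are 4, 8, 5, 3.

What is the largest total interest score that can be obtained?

16

Graphics + Vision: credit hours 11 + 3 = 14 ≤ 17, interest score 8 + 5 = 13.
Databases + Vision + Robotics: credit hours 10 + 3 + 3 = 16 ≤ 17, interest score 4 + 5 + 3 = 12.
Graphics + Vision + Robotics: credit hours 11 + 3 + 3 = 17 ≤ 17, interest score 8 + 5 + 3 = 16.
Best is Graphics, Vision, and Robotics with total interest score 16.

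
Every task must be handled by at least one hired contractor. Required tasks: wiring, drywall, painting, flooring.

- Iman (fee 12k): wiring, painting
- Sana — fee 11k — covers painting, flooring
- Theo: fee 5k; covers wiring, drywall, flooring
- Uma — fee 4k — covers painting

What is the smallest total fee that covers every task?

9

Choose Theo and Uma: together they cover wiring, drywall, painting, flooring — every task.
Total fee: 5 + 4 = 9.
No cover costs less than 9.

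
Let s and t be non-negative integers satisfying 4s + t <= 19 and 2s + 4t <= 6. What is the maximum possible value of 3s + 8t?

(s,t)=(1,1): 4·1+1·1=5≤19, 2·1+4·1=6≤6, objective 11.
(s,t)=(0,1): 4·0+1·1=1≤19, 2·0+4·1=4≤6, objective 8.
(s,t)=(2,0): 4·2+1·0=8≤19, 2·2+4·0=4≤6, objective 6.
(s,t)=(1,0): 4·1+1·0=4≤19, 2·1+4·0=2≤6, objective 3.
No feasible integer point exceeds 11.

11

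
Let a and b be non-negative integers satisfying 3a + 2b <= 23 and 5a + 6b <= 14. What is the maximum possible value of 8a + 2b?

16

The continuous relaxation peaks at (2.8, 0) with value 22.40; rounding to a feasible lattice point costs some objective.
(a,b)=(2,0): 3·2+2·0=6≤23, 5·2+6·0=10≤14, objective 16.
(a,b)=(1,1): 3·1+2·1=5≤23, 5·1+6·1=11≤14, objective 10.
(a,b)=(1,0): 3·1+2·0=3≤23, 5·1+6·0=5≤14, objective 8.
No feasible integer point exceeds 16.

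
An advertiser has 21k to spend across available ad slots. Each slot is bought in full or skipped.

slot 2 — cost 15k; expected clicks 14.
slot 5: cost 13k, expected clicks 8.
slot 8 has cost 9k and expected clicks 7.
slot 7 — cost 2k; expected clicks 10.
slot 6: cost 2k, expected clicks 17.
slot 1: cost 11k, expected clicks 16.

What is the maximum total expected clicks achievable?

43

Allowing fractional choices, the relaxed optimum would be about 48.6, but ad slots are indivisible.
slot 2 + slot 7 + slot 6: cost 15 + 2 + 2 = 19 ≤ 21, expected clicks 14 + 10 + 17 = 41.
slot 5 + slot 7 + slot 6: cost 13 + 2 + 2 = 17 ≤ 21, expected clicks 8 + 10 + 17 = 35.
slot 7 + slot 6 + slot 1: cost 2 + 2 + 11 = 15 ≤ 21, expected clicks 10 + 17 + 16 = 43.
Best is slot 7, slot 6, and slot 1 with total expected clicks 43.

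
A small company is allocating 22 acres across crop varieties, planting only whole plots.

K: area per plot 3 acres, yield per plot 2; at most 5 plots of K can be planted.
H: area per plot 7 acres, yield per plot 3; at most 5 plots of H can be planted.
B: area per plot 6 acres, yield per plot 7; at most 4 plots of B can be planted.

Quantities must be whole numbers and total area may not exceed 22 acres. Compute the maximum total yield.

23

B has the best ratio (7/6); taking only B gives at most 3×7 = 21 (stopped by the area limit).
Mixing does better — 1×K and 3×B: area 21 ≤ 22, yield 1·2 + 3·7 = 23.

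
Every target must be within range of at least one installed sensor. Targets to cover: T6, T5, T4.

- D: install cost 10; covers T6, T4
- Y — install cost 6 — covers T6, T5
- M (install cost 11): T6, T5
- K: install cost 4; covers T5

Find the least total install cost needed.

Choose D and K: together they cover T6, T5, T4 — every target.
Total install cost: 10 + 4 = 14.

14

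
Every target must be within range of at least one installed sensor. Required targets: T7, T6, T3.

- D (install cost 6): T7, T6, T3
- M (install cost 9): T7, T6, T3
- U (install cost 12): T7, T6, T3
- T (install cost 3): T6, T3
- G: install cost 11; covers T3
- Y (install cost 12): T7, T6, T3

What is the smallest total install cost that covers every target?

6

D alone covers T7, T6, T3 — every target.
Total install cost: 6.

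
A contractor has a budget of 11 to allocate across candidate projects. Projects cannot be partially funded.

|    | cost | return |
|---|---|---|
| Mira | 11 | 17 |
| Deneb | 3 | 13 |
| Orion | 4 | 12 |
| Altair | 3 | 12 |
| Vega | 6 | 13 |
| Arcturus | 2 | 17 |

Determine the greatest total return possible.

Deneb + Vega + Arcturus: cost 3 + 6 + 2 = 11 ≤ 11, return 13 + 13 + 17 = 43.
Deneb + Orion + Arcturus: cost 3 + 4 + 2 = 9 ≤ 11, return 13 + 12 + 17 = 42.
Deneb + Altair + Arcturus: cost 3 + 3 + 2 = 8 ≤ 11, return 13 + 12 + 17 = 42.
Best is Deneb, Vega, and Arcturus with total return 43.

43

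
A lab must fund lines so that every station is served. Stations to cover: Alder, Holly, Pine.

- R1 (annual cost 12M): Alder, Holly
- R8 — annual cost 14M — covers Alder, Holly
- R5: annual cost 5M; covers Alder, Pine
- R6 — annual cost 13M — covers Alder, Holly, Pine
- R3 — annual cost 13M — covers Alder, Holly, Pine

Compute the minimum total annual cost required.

13

R6 alone covers Alder, Holly, Pine — every station.
Total annual cost: 13.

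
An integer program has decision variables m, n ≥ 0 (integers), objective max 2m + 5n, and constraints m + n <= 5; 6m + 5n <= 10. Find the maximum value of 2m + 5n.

10

(m,n)=(0,2): 1·0+1·2=2≤5, 6·0+5·2=10≤10, objective 10.
(m,n)=(0,1): 1·0+1·1=1≤5, 6·0+5·1=5≤10, objective 5.
The best lattice point is (0,2), giving 10.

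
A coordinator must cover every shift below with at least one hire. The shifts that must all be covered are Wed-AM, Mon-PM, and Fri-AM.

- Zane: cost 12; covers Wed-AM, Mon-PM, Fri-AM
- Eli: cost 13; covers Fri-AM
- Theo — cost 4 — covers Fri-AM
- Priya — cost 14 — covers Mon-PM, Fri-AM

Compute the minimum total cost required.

Zane alone covers Wed-AM, Mon-PM, Fri-AM — every shift.
Total cost: 12.
No cover costs less than 12.

12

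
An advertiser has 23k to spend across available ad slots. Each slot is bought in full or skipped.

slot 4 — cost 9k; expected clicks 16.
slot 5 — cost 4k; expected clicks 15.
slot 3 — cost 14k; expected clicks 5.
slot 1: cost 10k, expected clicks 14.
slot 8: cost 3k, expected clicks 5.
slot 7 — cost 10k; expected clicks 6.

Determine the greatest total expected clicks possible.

45

Allowing fractional choices, the relaxed optimum would be about 45.8, but ad slots are indivisible.
slot 4 + slot 5 + slot 7: cost 9 + 4 + 10 = 23 ≤ 23, expected clicks 16 + 15 + 6 = 37.
slot 4 + slot 5 + slot 1: cost 9 + 4 + 10 = 23 ≤ 23, expected clicks 16 + 15 + 14 = 45.
Best is slot 4, slot 5, and slot 1 with total expected clicks 45.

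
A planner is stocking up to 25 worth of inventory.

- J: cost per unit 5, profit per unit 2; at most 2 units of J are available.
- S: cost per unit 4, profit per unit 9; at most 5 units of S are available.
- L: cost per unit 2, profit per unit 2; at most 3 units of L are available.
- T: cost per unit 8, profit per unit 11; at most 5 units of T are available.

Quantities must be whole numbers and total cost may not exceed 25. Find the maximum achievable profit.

49

S has the best ratio (9/4); taking only S gives at most 5×9 = 45 (stopped by the supply cap of 5).
Mixing does better — 5×S and 2×L: cost 24 ≤ 25, profit 5·9 + 2·2 = 49.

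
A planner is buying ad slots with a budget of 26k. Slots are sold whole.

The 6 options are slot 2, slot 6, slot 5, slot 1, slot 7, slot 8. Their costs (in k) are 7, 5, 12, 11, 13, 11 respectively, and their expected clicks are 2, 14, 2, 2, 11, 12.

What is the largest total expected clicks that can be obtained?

Allowing fractional choices, the relaxed optimum would be about 34.5, but ad slots are indivisible.
slot 6 + slot 8: cost 5 + 11 = 16 ≤ 26, expected clicks 14 + 12 = 26.
slot 2 + slot 6 + slot 8: cost 7 + 5 + 11 = 23 ≤ 26, expected clicks 2 + 14 + 12 = 28.
slot 2 + slot 6 + slot 7: cost 7 + 5 + 13 = 25 ≤ 26, expected clicks 2 + 14 + 11 = 27.
Best is slot 2, slot 6, and slot 8 with total expected clicks 28.

28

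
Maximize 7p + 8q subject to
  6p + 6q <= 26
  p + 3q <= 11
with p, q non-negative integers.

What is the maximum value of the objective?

31

(p,q)=(1,3): 6·1+6·3=24≤26, 1·1+3·3=10≤11, objective 31.
(p,q)=(2,2): 6·2+6·2=24≤26, 1·2+3·2=8≤11, objective 30.
The best lattice point is (1,3), giving 31.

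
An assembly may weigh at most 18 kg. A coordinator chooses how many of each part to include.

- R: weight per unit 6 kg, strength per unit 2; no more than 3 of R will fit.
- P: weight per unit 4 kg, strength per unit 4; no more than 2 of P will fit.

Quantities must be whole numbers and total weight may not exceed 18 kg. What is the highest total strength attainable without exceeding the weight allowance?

This is a bounded integer knapsack.
Take 1×R and 2×P: weight 14 ≤ 18, strength 1·2 + 2·4 = 10.
P has the best ratio (4/4) and is taken to its limit of 2; remaining capacity is filled optimally with the others.

10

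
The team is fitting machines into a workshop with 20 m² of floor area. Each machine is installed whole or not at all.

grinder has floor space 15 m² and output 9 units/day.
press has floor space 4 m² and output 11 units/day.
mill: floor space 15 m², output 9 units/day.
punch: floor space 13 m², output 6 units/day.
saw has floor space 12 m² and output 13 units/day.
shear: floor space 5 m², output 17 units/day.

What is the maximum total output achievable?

Treat it as a binary knapsack problem.
Allowing fractional choices, the relaxed optimum would be about 39.9, but machines are indivisible.
press + shear: floor space 4 + 5 = 9 ≤ 20, output 11 + 17 = 28.
grinder + shear: floor space 15 + 5 = 20 ≤ 20, output 9 + 17 = 26.
saw + shear: floor space 12 + 5 = 17 ≤ 20, output 13 + 17 = 30.
Best is saw and shear with total output 30.

30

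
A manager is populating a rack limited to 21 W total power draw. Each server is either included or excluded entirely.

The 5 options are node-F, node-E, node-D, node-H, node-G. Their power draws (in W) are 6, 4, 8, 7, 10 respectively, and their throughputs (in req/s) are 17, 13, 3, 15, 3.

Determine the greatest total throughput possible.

node-F + node-D + node-H: power draw 6 + 8 + 7 = 21 ≤ 21, throughput 17 + 3 + 15 = 35.
node-F + node-E + node-H: power draw 6 + 4 + 7 = 17 ≤ 21, throughput 17 + 13 + 15 = 45.
Best is node-F, node-E, and node-H with total throughput 45.

45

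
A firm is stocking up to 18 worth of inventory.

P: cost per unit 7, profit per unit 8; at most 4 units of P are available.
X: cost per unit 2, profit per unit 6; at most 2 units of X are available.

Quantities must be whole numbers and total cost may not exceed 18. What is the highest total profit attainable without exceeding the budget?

X has the best ratio (6/2); taking only X gives at most 2×6 = 12 (stopped by the supply cap of 2).
Mixing does better — 2×P and 2×X: cost 18 ≤ 18, profit 2·8 + 2·6 = 28.

28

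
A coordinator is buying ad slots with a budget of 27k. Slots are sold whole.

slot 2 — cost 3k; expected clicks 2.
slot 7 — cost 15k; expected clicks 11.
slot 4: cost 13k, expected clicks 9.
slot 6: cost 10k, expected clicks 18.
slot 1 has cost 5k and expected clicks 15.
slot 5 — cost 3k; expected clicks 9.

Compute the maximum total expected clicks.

This is an integer program with binary decision variables.
Allowing fractional choices, the relaxed optimum would be about 48.6, but ad slots are indivisible.
slot 6 + slot 1 + slot 5: cost 10 + 5 + 3 = 18 ≤ 27, expected clicks 18 + 15 + 9 = 42.
slot 2 + slot 7 + slot 1 + slot 5: cost 3 + 15 + 5 + 3 = 26 ≤ 27, expected clicks 2 + 11 + 15 + 9 = 37.
slot 2 + slot 6 + slot 1 + slot 5: cost 3 + 10 + 5 + 3 = 21 ≤ 27, expected clicks 2 + 18 + 15 + 9 = 44.
Best is slot 2, slot 6, slot 1, and slot 5 with total expected clicks 44.

44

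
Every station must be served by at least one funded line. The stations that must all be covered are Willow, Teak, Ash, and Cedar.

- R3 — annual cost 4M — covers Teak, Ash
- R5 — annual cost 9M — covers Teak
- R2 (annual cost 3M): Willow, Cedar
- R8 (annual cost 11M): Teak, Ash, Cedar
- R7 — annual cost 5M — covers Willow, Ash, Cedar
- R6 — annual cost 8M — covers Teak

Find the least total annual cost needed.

7

Choose R3 and R2: together they cover Willow, Teak, Ash, Cedar — every station.
Total annual cost: 4 + 3 = 7.
No cover costs less than 7.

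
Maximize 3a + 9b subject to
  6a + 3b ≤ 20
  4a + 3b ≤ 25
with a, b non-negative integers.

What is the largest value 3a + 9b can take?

54

(a,b)=(0,6): 6·0+3·6=18≤20, 4·0+3·6=18≤25, objective 54.
(a,b)=(0,5): 6·0+3·5=15≤20, 4·0+3·5=15≤25, objective 45.
Maximum is 54 at (a,b)=(0,6).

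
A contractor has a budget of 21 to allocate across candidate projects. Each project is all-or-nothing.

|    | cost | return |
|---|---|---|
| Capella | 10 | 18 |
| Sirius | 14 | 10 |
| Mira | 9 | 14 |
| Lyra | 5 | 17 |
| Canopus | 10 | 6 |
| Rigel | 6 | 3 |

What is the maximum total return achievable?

38

Allowing fractional choices, the relaxed optimum would be about 44.3, but projects are indivisible.
Capella + Lyra + Rigel: cost 10 + 5 + 6 = 21 ≤ 21, return 18 + 17 + 3 = 38.
Capella + Lyra: cost 10 + 5 = 15 ≤ 21, return 18 + 17 = 35.
Best is Capella, Lyra, and Rigel with total return 38.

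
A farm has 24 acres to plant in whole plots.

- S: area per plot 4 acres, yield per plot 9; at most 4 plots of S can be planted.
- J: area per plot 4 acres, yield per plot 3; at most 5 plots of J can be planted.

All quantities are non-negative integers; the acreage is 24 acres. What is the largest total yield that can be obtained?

This is a bounded integer knapsack.
4×S and 2×J: area 24 ≤ 24, yield 4·9 + 2·3 = 42.
4×S and 1×J: area 20 ≤ 24, yield 4·9 + 1·3 = 39.
Best is 42.

42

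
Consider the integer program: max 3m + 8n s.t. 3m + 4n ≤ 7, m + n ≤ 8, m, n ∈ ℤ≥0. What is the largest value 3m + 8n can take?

(m,n)=(1,1): 3·1+4·1=7≤7, 1·1+1·1=2≤8, objective 11.
(m,n)=(0,1): 3·0+4·1=4≤7, 1·0+1·1=1≤8, objective 8.
(m,n)=(2,0): 3·2+4·0=6≤7, 1·2+1·0=2≤8, objective 6.
The best lattice point is (1,1), giving 11.

11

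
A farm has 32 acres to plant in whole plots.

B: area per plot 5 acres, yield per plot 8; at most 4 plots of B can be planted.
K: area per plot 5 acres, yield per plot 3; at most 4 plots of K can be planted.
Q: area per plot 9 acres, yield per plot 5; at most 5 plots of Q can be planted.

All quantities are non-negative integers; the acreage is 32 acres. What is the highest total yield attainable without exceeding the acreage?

This is a bounded integer knapsack.
4×B and 1×Q: area 29 ≤ 32, yield 4·8 + 1·5 = 37.
4×B and 2×K: area 30 ≤ 32, yield 4·8 + 2·3 = 38.
Best is 38.

38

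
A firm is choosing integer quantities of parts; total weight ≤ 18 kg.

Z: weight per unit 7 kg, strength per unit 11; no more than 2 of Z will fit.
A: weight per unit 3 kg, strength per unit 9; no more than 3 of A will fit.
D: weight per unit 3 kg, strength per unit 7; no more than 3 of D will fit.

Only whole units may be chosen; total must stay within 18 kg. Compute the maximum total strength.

3×A and 3×D: weight 18 ≤ 18, strength 3·9 + 3·7 = 48.
3×A and 2×D: weight 15 ≤ 18, strength 3·9 + 2·7 = 41.
Best is 48.

48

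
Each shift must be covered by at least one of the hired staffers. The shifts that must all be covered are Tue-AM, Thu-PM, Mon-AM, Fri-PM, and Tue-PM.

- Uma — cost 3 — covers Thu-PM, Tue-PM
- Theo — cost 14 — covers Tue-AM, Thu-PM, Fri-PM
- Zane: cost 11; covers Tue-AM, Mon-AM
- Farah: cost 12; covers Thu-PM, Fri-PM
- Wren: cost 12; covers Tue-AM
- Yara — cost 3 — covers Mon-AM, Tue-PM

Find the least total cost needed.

17

The greedy cost-per-new-shift heuristic would pick Uma, Yara, and Theo for 20, but a cheaper cover exists.
Choose Theo and Yara: together they cover Tue-AM, Thu-PM, Mon-AM, Fri-PM, Tue-PM — every shift.
Total cost: 14 + 3 = 17.
No cover costs less than 17.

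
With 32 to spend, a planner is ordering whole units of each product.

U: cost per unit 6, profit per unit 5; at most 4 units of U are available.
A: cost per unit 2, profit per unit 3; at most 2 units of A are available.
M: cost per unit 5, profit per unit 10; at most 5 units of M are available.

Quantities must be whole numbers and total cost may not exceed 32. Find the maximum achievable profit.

56

1×U and 5×M: cost 31 ≤ 32, profit 1·5 + 5·10 = 55.
2×A and 5×M: cost 29 ≤ 32, profit 2·3 + 5·10 = 56.
Best is 56.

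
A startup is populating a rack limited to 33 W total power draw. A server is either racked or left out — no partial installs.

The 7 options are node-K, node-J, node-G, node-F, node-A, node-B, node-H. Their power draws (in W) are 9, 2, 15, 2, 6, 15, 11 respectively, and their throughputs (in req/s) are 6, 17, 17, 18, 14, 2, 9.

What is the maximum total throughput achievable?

66

Allowing fractional choices, the relaxed optimum would be about 72.5, but servers are indivisible.
node-J + node-G + node-F + node-A: power draw 2 + 15 + 2 + 6 = 25 ≤ 33, throughput 17 + 17 + 18 + 14 = 66.
node-K + node-J + node-F + node-A + node-H: power draw 9 + 2 + 2 + 6 + 11 = 30 ≤ 33, throughput 6 + 17 + 18 + 14 + 9 = 64.
node-J + node-G + node-F + node-H: power draw 2 + 15 + 2 + 11 = 30 ≤ 33, throughput 17 + 17 + 18 + 9 = 61.
Best is node-J, node-G, node-F, and node-A with total throughput 66.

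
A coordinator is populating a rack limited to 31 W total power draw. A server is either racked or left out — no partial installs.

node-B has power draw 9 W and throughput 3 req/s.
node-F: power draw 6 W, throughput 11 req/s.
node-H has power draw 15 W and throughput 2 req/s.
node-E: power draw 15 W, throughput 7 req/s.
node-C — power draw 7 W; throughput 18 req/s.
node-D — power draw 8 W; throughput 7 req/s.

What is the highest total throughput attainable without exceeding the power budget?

39

This is a 0-1 knapsack instance.
node-F + node-C + node-D: power draw 6 + 7 + 8 = 21 ≤ 31, throughput 11 + 18 + 7 = 36.
node-B + node-F + node-C + node-D: power draw 9 + 6 + 7 + 8 = 30 ≤ 31, throughput 3 + 11 + 18 + 7 = 39.
Best is node-B, node-F, node-C, and node-D with total throughput 39.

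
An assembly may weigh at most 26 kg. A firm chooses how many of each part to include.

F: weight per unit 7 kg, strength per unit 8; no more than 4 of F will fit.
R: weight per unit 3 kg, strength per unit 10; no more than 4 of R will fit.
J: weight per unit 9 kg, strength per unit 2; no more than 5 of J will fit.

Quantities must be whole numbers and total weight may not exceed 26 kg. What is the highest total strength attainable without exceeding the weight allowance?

This is a bounded integer knapsack.
Take 2×F and 4×R: weight 26 ≤ 26, strength 2·8 + 4·10 = 56.
R has the best ratio (10/3) and is taken to its limit of 4; remaining capacity is filled optimally with the others.

56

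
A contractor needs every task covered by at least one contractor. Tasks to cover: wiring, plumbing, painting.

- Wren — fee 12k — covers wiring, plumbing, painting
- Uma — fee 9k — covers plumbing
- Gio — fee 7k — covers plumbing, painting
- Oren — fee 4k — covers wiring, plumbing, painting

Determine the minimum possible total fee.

4

This is a weighted set-cover instance.
Oren alone covers wiring, plumbing, painting — every task.
Total fee: 4.
No cover costs less than 4.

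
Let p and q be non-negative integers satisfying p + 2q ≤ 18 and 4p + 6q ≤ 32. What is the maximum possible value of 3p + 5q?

26

Relaxing integrality, the LP optimum is 26.67 at (p,q) = (0, 5.33), which is not an integer point.
(p,q)=(2,4): 1·2+2·4=10≤18, 4·2+6·4=32≤32, objective 26.
(p,q)=(0,5): 1·0+2·5=10≤18, 4·0+6·5=30≤32, objective 25.
Maximum is 26 at (p,q)=(2,4).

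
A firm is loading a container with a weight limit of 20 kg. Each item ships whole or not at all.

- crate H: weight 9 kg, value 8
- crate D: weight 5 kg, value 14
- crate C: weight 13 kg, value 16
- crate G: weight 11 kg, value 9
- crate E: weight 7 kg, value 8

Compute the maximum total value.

Allowing fractional choices, the relaxed optimum would be about 32.3, but items are indivisible.
crate C + crate E: weight 13 + 7 = 20 ≤ 20, value 16 + 8 = 24.
crate D + crate C: weight 5 + 13 = 18 ≤ 20, value 14 + 16 = 30.
Best is crate D and crate C with total value 30.

30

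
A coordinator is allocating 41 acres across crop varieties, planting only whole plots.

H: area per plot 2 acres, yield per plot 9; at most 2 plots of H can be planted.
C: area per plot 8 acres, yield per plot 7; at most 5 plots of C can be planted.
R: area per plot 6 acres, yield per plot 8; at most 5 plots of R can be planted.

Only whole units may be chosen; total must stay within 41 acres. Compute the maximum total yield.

H has the best ratio (9/2); taking only H gives at most 2×9 = 18 (stopped by the supply cap of 2).
Mixing does better — 2×H and 5×R: area 34 ≤ 41, yield 2·9 + 5·8 = 58.

58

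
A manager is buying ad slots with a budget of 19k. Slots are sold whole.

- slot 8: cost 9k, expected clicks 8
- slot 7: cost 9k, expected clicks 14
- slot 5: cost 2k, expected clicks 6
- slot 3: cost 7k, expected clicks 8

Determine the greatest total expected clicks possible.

28

slot 7 + slot 5 + slot 3: cost 9 + 2 + 7 = 18 ≤ 19, expected clicks 14 + 6 + 8 = 28.
slot 7 + slot 3: cost 9 + 7 = 16 ≤ 19, expected clicks 14 + 8 = 22.
slot 8 + slot 7: cost 9 + 9 = 18 ≤ 19, expected clicks 8 + 14 = 22.
Best is slot 7, slot 5, and slot 3 with total expected clicks 28.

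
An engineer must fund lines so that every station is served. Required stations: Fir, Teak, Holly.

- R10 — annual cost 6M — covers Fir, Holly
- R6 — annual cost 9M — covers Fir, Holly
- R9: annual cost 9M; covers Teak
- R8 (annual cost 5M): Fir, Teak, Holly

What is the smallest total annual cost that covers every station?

5

This is an integer covering problem.
R8 alone covers Fir, Teak, Holly — every station.
Total annual cost: 5.
No cover costs less than 5.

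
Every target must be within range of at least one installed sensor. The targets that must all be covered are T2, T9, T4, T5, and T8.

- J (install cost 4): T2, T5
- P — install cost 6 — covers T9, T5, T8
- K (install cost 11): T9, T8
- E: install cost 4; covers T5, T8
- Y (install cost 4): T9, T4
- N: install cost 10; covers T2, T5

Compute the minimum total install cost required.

Choose J, E, and Y: together they cover T2, T9, T4, T5, T8 — every target.
Total install cost: 4 + 4 + 4 = 12.

12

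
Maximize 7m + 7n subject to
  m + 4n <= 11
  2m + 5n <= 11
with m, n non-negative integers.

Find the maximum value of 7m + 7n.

The continuous relaxation peaks at (5.5, 0) with value 38.50; rounding to a feasible lattice point costs some objective.
(m,n)=(5,0): 1·5+4·0=5≤11, 2·5+5·0=10≤11, objective 35.
(m,n)=(4,0): 1·4+4·0=4≤11, 2·4+5·0=8≤11, objective 28.
The best lattice point is (5,0), giving 35.

35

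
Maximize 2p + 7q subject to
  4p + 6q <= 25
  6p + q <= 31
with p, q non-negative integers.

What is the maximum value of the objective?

28

Relaxing integrality, the LP optimum is 29.17 at (p,q) = (0, 4.17), which is not an integer point.
(p,q)=(0,4): 4·0+6·4=24≤25, 6·0+1·4=4≤31, objective 28.
(p,q)=(1,3): 4·1+6·3=22≤25, 6·1+1·3=9≤31, objective 23.
(p,q)=(0,3): 4·0+6·3=18≤25, 6·0+1·3=3≤31, objective 21.
The best lattice point is (0,4), giving 28.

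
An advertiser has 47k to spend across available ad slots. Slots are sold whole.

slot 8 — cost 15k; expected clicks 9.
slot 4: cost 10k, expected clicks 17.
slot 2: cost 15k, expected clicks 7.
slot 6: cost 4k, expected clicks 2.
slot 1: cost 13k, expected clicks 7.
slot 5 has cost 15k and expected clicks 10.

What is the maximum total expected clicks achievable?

This is an integer program with binary decision variables.
Allowing fractional choices, the relaxed optimum would be about 39.8, but ad slots are indivisible.
slot 4 + slot 6 + slot 1 + slot 5: cost 10 + 4 + 13 + 15 = 42 ≤ 47, expected clicks 17 + 2 + 7 + 10 = 36.
slot 8 + slot 4 + slot 5: cost 15 + 10 + 15 = 40 ≤ 47, expected clicks 9 + 17 + 10 = 36.
slot 8 + slot 4 + slot 6 + slot 5: cost 15 + 10 + 4 + 15 = 44 ≤ 47, expected clicks 9 + 17 + 2 + 10 = 38.
Best is slot 8, slot 4, slot 6, and slot 5 with total expected clicks 38.

38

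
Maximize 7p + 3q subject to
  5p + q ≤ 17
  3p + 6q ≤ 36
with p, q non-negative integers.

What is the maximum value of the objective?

29

The continuous relaxation peaks at (2.44, 4.78) with value 31.44; rounding to a feasible lattice point costs some objective.
(p,q)=(2,5): 5·2+1·5=15≤17, 3·2+6·5=36≤36, objective 29.
(p,q)=(2,4): 5·2+1·4=14≤17, 3·2+6·4=30≤36, objective 26.
(p,q)=(2,3): 5·2+1·3=13≤17, 3·2+6·3=24≤36, objective 23.
Maximum is 29 at (p,q)=(2,5).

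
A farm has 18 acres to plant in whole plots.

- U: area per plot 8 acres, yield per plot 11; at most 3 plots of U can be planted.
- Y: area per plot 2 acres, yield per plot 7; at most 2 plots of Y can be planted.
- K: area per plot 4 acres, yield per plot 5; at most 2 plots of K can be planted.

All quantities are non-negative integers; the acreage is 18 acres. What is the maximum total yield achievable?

30

This is a bounded integer knapsack.
2×U and 1×Y: area 18 ≤ 18, yield 2·11 + 1·7 = 29.
1×U, 2×Y, and 1×K: area 16 ≤ 18, yield 1·11 + 2·7 + 1·5 = 30.
Best is 30.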